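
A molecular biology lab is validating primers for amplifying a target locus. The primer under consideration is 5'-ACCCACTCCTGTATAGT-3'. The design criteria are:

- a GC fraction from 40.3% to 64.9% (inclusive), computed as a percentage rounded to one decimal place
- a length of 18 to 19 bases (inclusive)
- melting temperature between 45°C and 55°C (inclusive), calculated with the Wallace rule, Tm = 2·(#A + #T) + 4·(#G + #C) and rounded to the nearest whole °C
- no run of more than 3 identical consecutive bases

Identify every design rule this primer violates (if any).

Fails: length.

Base counts: A=4, T=5, G=2, C=6 (length 17).
GC content: GC 8/17 = 47.1% ✓
length: length 17, outside 18–19 ✗
Tm: Tm = 2·9 + 4·8 = 50°C ✓
homopolymer run: longest run = 3 ✓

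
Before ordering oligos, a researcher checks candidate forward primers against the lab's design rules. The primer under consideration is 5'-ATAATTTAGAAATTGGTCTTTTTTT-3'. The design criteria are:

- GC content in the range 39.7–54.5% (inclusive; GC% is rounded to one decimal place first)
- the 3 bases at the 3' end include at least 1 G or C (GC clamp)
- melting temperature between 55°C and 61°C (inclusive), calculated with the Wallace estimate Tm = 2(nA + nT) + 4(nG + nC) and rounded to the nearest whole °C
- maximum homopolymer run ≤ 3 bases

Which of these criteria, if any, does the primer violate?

Fails: GC content, GC clamp, homopolymer run.

Base counts: A=7, T=14, G=3, C=1 (length 25).
GC content: GC 4/25 = 16.0%, outside 39.7–54.5% ✗
GC clamp: 3' end TTT has 0 G/C, need ≥1 ✗
Tm: Tm = 2·21 + 4·4 = 58°C ✓
homopolymer run: longest run = 7, exceeds 3 ✗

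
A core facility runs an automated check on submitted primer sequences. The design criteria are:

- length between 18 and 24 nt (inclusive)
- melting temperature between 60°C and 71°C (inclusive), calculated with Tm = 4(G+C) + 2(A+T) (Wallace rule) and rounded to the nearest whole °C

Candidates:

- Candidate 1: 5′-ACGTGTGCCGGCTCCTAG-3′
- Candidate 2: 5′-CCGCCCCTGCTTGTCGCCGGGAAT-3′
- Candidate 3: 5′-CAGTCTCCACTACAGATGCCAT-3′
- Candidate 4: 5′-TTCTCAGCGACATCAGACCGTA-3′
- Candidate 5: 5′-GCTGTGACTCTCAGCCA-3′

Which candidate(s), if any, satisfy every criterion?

Candidate 1 (18 nt, A=2 T=4 G=6 C=6): length 18 ✓; Tm = 2·6 + 4·12 = 60°C ✓ — passes.
Candidate 2 (24 nt, A=2 T=5 G=7 C=10): length 24 ✓; Tm = 2·7 + 4·17 = 82°C, outside 60–71°C ✗ — fails.
Candidate 3 (22 nt, A=6 T=5 G=3 C=8): length 22 ✓; Tm = 2·11 + 4·11 = 66°C ✓ — passes.
Candidate 4 (22 nt, A=6 T=5 G=4 C=7): length 22 ✓; Tm = 2·11 + 4·11 = 66°C ✓ — passes.
Candidate 5 (17 nt, A=3 T=4 G=4 C=6): length 17, outside 18–24 ✗; Tm = 2·7 + 4·10 = 54°C, outside 60–71°C ✗ — fails.

Candidate 1, Candidate 3 and Candidate 4.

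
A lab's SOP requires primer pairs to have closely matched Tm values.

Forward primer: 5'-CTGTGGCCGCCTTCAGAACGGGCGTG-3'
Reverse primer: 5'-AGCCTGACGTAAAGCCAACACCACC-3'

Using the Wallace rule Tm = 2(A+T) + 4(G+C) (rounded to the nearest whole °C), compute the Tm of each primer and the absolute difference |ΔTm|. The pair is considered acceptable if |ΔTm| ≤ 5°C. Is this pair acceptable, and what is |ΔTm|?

|ΔTm| = 10°C; the pair is not acceptable.

Forward: A=3 T=5 G=10 C=8 → Tm = 2·8 + 4·18 = 88°C.
Reverse: A=9 T=2 G=4 C=10 → Tm = 2·11 + 4·14 = 78°C.
|ΔTm| = |88 − 78| = 10°C, > 5°C.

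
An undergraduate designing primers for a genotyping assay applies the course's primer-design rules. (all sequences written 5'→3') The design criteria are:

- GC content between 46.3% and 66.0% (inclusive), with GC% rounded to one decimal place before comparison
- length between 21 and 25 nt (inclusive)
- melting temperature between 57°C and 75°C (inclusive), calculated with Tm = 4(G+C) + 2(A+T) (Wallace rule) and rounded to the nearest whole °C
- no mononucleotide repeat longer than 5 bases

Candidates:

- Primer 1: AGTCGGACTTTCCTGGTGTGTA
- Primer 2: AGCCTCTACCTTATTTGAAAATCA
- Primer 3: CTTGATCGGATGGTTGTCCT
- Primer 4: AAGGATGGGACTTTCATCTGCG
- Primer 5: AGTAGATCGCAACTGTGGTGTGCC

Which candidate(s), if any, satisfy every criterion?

Primer 1, Primer 4 and Primer 5.

Primer 1 (22 nt, A=3 T=8 G=7 C=4): GC 11/22 = 50.0% ✓; length 22 ✓; Tm = 2·11 + 4·11 = 66°C ✓; longest run = 3 ✓ — passes.
Primer 2 (24 nt, A=8 T=8 G=2 C=6): GC 8/24 = 33.3%, outside 46.3–66.0% ✗; length 24 ✓; Tm = 2·16 + 4·8 = 64°C ✓; longest run = 4 ✓ — fails.
Primer 3 (20 nt, A=2 T=8 G=6 C=4): GC 10/20 = 50.0% ✓; length 20, outside 21–25 ✗; Tm = 2·10 + 4·10 = 60°C ✓; longest run = 2 ✓ — fails.
Primer 4 (22 nt, A=5 T=6 G=7 C=4): GC 11/22 = 50.0% ✓; length 22 ✓; Tm = 2·11 + 4·11 = 66°C ✓; longest run = 3 ✓ — passes.
Primer 5 (24 nt, A=5 T=6 G=8 C=5): GC 13/24 = 54.2% ✓; length 24 ✓; Tm = 2·11 + 4·13 = 74°C ✓; longest run = 2 ✓ — passes.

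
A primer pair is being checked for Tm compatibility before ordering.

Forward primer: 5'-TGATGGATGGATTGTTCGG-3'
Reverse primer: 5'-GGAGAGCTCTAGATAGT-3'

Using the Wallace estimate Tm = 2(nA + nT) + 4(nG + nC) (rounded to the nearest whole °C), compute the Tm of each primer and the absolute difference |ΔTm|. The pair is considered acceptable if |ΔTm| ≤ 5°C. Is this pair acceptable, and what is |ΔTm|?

Forward: A=3 T=7 G=8 C=1 → Tm = 2·10 + 4·9 = 56°C.
Reverse: A=5 T=4 G=6 C=2 → Tm = 2·9 + 4·8 = 50°C.
|ΔTm| = |56 − 50| = 6°C, > 5°C.

|ΔTm| = 6°C; the pair is not acceptable.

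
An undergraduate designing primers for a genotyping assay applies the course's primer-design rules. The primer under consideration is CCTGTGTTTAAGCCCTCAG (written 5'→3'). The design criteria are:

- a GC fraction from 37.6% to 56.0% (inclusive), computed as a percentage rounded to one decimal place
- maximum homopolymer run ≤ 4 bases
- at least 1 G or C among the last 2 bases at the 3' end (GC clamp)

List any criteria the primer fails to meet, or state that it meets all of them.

Meets all criteria.

Base counts: A=3, T=6, G=4, C=6 (length 19).
GC content: GC 10/19 = 52.6% ✓
homopolymer run: longest run = 3 ✓
GC clamp: 3' end AG has 1 G/C ✓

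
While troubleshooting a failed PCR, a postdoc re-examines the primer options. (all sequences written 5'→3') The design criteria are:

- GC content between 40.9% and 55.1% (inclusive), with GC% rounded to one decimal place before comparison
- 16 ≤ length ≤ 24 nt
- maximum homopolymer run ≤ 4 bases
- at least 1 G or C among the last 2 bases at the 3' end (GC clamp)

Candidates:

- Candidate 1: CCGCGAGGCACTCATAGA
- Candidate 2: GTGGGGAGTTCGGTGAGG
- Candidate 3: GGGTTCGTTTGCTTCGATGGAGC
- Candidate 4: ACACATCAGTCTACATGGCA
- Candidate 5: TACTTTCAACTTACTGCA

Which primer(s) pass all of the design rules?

Candidate 1 (18 nt, A=5 T=2 G=5 C=6): GC 11/18 = 61.1%, outside 40.9–55.1% ✗; length 18 ✓; longest run = 2 ✓; 3' end GA has 1 G/C ✓ — fails.
Candidate 2 (18 nt, A=2 T=4 G=11 C=1): GC 12/18 = 66.7%, outside 40.9–55.1% ✗; length 18 ✓; longest run = 4 ✓; 3' end GG has 2 G/C ✓ — fails.
Candidate 3 (23 nt, A=2 T=8 G=9 C=4): GC 13/23 = 56.5%, outside 40.9–55.1% ✗; length 23 ✓; longest run = 3 ✓; 3' end GC has 2 G/C ✓ — fails.
Candidate 4 (20 nt, A=7 T=4 G=3 C=6): GC 9/20 = 45.0% ✓; length 20 ✓; longest run = 2 ✓; 3' end CA has 1 G/C ✓ — passes.
Candidate 5 (18 nt, A=5 T=7 G=1 C=5): GC 6/18 = 33.3%, outside 40.9–55.1% ✗; length 18 ✓; longest run = 3 ✓; 3' end CA has 1 G/C ✓ — fails.

Candidate 4 only.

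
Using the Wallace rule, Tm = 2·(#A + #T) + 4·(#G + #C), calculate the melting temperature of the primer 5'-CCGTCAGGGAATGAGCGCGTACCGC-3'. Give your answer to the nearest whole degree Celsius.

84°C

Base counts: A=5, T=3, G=9, C=8 (length 25).
Tm = 2·(5+3) + 4·(9+8) = 2·8 + 4·17 = 16 + 68 = 84°C.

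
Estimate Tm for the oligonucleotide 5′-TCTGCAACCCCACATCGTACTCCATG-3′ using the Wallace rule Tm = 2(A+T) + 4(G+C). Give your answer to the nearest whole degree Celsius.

Base counts: A=6, T=6, G=3, C=11 (length 26).
Tm = 2·(6+6) + 4·(3+11) = 2·12 + 4·14 = 24 + 56 = 80°C.

80°C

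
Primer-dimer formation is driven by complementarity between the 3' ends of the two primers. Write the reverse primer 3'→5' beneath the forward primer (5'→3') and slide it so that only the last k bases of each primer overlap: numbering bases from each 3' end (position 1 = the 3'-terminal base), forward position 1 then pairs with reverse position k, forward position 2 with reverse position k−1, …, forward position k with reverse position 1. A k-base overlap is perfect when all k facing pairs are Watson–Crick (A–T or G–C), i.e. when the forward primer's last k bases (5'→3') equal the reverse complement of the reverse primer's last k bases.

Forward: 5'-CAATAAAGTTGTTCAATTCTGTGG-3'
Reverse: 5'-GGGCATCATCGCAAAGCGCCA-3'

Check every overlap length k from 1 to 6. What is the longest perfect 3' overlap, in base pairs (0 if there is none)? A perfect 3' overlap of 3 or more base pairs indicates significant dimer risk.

Longest perfect overlap: 3 complementary base pairs; significant dimer risk (threshold 3).

Last 6 bases (5'→3') — forward …CTGTGG, reverse …GCGCCA.
Reverse complement of the reverse primer's last 6 bases: TGGCGC; its first k bases are the reverse complement of the reverse primer's last k bases, so a perfect k-base overlap needs the forward primer's last k bases to equal them.
Comparing (forward last k vs required): k=1: G vs T ✗; k=2: GG vs TG ✗; k=3: TGG vs TGG ✓; k=4: GTGG vs TGGC ✗; k=5: TGTGG vs TGGCG ✗; k=6: CTGTGG vs TGGCGC ✗.
Only k = 3 is perfect, so the longest perfect 3' overlap is 3.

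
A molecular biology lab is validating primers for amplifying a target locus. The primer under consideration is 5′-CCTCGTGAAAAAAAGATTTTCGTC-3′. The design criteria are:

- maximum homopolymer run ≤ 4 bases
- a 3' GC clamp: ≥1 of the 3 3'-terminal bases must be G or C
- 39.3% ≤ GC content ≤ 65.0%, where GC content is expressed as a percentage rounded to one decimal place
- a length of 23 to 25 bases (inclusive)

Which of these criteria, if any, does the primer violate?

Base counts: A=8, T=7, G=4, C=5 (length 24).
homopolymer run: longest run = 7, exceeds 4 ✗
GC clamp: 3' end GTC has 2 G/C ✓
GC content: GC 9/24 = 37.5%, outside 39.3–65.0% ✗
length: length 24 ✓

Fails: homopolymer run, GC content.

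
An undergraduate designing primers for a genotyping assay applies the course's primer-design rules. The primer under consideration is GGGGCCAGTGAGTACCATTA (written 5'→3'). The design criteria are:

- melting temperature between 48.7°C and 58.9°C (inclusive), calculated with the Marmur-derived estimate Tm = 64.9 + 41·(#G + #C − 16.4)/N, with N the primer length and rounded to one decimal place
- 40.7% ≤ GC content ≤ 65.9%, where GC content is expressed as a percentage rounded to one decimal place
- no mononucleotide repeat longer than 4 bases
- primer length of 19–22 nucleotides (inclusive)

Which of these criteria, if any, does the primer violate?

Meets all criteria.

Base counts: A=5, T=4, G=7, C=4 (length 20).
Tm: Tm = 64.9 + 41·(11 − 16.4)/20 = 53.8°C ✓
GC content: GC 11/20 = 55.0% ✓
homopolymer run: longest run = 4 ✓
length: length 20 ✓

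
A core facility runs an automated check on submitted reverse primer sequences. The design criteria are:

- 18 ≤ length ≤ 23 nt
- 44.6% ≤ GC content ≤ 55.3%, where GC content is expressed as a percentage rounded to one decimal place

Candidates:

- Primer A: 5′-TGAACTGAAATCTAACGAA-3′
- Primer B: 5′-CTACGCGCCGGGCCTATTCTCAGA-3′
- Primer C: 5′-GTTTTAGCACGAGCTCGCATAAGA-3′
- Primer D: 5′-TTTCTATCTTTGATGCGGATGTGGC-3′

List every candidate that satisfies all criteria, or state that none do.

Primer A (19 nt, A=9 T=4 G=3 C=3): length 19 ✓; GC 6/19 = 31.6%, outside 44.6–55.3% ✗ — fails.
Primer B (24 nt, A=4 T=5 G=6 C=9): length 24, outside 18–23 ✗; GC 15/24 = 62.5%, outside 44.6–55.3% ✗ — fails.
Primer C (24 nt, A=7 T=6 G=6 C=5): length 24, outside 18–23 ✗; GC 11/24 = 45.8% ✓ — fails.
Primer D (25 nt, A=3 T=11 G=7 C=4): length 25, outside 18–23 ✗; GC 11/25 = 44.0%, outside 44.6–55.3% ✗ — fails.

None of the candidates satisfy all criteria.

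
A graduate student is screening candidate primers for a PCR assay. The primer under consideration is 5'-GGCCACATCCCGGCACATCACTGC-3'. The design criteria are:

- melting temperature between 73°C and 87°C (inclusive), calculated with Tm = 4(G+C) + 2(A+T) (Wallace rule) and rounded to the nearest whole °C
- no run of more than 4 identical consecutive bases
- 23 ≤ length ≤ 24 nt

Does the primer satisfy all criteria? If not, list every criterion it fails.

Meets all criteria.

Base counts: A=5, T=3, G=5, C=11 (length 24).
Tm: Tm = 2·8 + 4·16 = 80°C ✓
homopolymer run: longest run = 3 ✓
length: length 24 ✓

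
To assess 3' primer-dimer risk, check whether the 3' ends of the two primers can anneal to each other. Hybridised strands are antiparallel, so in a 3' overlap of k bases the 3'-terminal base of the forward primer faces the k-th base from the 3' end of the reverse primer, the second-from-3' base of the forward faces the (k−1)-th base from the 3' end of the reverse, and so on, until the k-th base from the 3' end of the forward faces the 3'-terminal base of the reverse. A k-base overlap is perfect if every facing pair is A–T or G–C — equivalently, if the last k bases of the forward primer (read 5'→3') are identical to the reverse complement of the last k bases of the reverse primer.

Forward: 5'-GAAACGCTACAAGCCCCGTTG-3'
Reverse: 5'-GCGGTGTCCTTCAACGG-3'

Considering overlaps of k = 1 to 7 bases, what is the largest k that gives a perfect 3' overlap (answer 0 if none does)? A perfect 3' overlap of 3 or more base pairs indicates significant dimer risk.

Longest perfect overlap: 6 complementary base pairs; significant dimer risk (threshold 3).

Last 7 bases (5'→3') — forward …CCCGTTG, reverse …TCAACGG.
Reverse complement of the reverse primer's last 7 bases: CCGTTGA; its first k bases are the reverse complement of the reverse primer's last k bases, so a perfect k-base overlap needs the forward primer's last k bases to equal them.
Comparing (forward last k vs required): k=1: G vs C ✗; k=2: TG vs CC ✗; k=3: TTG vs CCG ✗; k=4: GTTG vs CCGT ✗; k=5: CGTTG vs CCGTT ✗; k=6: CCGTTG vs CCGTTG ✓; k=7: CCCGTTG vs CCGTTGA ✗.
Only k = 6 is perfect, so the longest perfect 3' overlap is 6.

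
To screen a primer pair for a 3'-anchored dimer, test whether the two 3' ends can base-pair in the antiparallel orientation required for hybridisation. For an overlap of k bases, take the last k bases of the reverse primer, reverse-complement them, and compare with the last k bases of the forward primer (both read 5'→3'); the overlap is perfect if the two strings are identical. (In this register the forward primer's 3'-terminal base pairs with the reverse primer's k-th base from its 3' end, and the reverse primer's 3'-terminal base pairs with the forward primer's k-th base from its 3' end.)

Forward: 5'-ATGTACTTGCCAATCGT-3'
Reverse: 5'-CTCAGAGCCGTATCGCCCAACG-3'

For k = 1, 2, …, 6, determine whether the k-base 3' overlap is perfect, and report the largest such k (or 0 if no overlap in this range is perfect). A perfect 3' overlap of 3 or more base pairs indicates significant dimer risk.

Last 6 bases (5'→3') — forward …AATCGT, reverse …CCAACG.
Reverse complement of the reverse primer's last 6 bases: CGTTGG; its first k bases are the reverse complement of the reverse primer's last k bases, so a perfect k-base overlap needs the forward primer's last k bases to equal them.
Comparing (forward last k vs required): k=1: T vs C ✗; k=2: GT vs CG ✗; k=3: CGT vs CGT ✓; k=4: TCGT vs CGTT ✗; k=5: ATCGT vs CGTTG ✗; k=6: AATCGT vs CGTTGG ✗.
Only k = 3 is perfect, so the longest perfect 3' overlap is 3.

Longest perfect overlap: 3 complementary base pairs; significant dimer risk (threshold 3).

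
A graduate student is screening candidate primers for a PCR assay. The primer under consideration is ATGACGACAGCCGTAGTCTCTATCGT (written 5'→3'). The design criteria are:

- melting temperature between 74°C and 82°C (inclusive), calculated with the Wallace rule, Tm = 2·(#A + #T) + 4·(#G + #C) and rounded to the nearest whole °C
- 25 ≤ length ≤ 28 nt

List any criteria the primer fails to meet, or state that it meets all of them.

Meets all criteria.

Base counts: A=6, T=7, G=6, C=7 (length 26).
Tm: Tm = 2·13 + 4·13 = 78°C ✓
length: length 26 ✓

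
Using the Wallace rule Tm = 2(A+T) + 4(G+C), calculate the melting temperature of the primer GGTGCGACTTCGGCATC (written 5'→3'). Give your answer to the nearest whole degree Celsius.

56°C

Base counts: A=2, T=4, G=6, C=5 (length 17).
Tm = 2·(2+4) + 4·(6+5) = 2·6 + 4·11 = 12 + 44 = 56°C.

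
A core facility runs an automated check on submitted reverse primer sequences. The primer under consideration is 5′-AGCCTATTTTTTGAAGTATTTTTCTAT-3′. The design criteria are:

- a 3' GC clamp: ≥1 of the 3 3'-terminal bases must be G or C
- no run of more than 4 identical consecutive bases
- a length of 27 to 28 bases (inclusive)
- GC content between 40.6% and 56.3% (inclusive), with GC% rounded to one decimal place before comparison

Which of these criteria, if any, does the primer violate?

Fails: GC clamp, homopolymer run, GC content.

Base counts: A=6, T=15, G=3, C=3 (length 27).
GC clamp: 3' end TAT has 0 G/C, need ≥1 ✗
homopolymer run: longest run = 6, exceeds 4 ✗
length: length 27 ✓
GC content: GC 6/27 = 22.2%, outside 40.6–56.3% ✗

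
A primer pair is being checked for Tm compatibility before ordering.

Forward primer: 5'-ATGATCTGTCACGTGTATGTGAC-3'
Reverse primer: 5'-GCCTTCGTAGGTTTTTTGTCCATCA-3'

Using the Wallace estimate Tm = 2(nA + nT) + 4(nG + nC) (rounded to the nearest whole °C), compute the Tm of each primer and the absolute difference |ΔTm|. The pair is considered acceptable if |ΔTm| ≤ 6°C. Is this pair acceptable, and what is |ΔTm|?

|ΔTm| = 6°C; the pair is acceptable.

Forward: A=5 T=8 G=6 C=4 → Tm = 2·13 + 4·10 = 66°C.
Reverse: A=3 T=11 G=5 C=6 → Tm = 2·14 + 4·11 = 72°C.
|ΔTm| = |66 − 72| = 6°C, ≤ 6°C.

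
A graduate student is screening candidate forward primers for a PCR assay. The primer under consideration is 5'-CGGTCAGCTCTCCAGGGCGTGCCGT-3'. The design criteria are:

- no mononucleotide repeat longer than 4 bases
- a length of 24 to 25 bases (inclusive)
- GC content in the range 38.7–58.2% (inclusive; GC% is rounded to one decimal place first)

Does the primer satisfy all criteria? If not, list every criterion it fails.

Base counts: A=2, T=5, G=9, C=9 (length 25).
homopolymer run: longest run = 3 ✓
length: length 25 ✓
GC content: GC 18/25 = 72.0%, outside 38.7–58.2% ✗

Fails: GC content.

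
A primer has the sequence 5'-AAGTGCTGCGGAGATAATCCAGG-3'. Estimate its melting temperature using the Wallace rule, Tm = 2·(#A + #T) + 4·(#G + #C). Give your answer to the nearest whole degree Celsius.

70°C

Base counts: A=7, T=4, G=8, C=4 (length 23).
Tm = 2·(7+4) + 4·(8+4) = 2·11 + 4·12 = 22 + 48 = 70°C.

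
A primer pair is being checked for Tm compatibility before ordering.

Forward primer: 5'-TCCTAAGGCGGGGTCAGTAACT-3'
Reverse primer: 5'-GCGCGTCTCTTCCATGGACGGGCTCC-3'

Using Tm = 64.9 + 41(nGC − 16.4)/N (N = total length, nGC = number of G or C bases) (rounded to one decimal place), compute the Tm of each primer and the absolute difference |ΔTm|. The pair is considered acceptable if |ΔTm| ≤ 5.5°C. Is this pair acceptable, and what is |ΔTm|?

Forward: G+C = 12, N = 22 → Tm = 64.9 + 41·(12 − 16.4)/22 = 56.7°C.
Reverse: G+C = 18, N = 26 → Tm = 64.9 + 41·(18 − 16.4)/26 = 67.4°C.
|ΔTm| = |56.7 − 67.4| = 10.7°C, > 5.5°C.

|ΔTm| = 10.7°C; the pair is not acceptable.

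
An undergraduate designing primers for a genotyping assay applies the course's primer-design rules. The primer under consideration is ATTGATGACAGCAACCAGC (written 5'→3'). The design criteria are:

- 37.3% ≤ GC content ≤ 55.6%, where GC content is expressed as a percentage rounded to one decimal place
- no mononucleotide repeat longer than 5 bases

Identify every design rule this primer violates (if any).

Base counts: A=7, T=3, G=4, C=5 (length 19).
GC content: GC 9/19 = 47.4% ✓
homopolymer run: longest run = 2 ✓

Meets all criteria.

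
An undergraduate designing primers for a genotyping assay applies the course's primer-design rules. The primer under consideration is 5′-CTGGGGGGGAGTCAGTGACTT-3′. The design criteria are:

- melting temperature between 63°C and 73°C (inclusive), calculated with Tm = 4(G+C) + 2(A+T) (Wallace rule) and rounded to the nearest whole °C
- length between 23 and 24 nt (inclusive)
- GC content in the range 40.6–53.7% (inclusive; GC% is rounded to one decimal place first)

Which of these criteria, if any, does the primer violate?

Base counts: A=3, T=5, G=10, C=3 (length 21).
Tm: Tm = 2·8 + 4·13 = 68°C ✓
length: length 21, outside 23–24 ✗
GC content: GC 13/21 = 61.9%, outside 40.6–53.7% ✗

Fails: length, GC content.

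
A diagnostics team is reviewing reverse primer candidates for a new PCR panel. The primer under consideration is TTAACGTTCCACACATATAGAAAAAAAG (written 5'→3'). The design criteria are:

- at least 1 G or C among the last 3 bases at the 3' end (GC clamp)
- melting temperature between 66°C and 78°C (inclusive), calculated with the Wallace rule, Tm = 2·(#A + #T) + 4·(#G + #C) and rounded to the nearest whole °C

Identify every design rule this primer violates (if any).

Base counts: A=14, T=6, G=3, C=5 (length 28).
GC clamp: 3' end AAG has 1 G/C ✓
Tm: Tm = 2·20 + 4·8 = 72°C ✓

Meets all criteria.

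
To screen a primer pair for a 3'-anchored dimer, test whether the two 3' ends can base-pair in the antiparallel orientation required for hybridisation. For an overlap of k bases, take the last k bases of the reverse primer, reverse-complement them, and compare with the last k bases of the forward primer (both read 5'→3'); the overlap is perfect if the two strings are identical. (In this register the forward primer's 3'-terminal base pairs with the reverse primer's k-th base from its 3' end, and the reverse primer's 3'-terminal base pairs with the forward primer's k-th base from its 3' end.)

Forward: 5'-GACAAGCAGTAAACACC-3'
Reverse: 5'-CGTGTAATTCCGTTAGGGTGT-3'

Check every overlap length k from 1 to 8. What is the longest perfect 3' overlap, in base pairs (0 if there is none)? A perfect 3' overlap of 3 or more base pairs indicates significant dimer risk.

Longest perfect overlap: 5 complementary base pairs; significant dimer risk (threshold 3).

Last 8 bases (5'→3') — forward …TAAACACC, reverse …TAGGGTGT.
Reverse complement of the reverse primer's last 8 bases: ACACCCTA; its first k bases are the reverse complement of the reverse primer's last k bases, so a perfect k-base overlap needs the forward primer's last k bases to equal them.
Comparing (forward last k vs required): k=1: C vs A ✗; k=2: CC vs AC ✗; k=3: ACC vs ACA ✗; k=4: CACC vs ACAC ✗; k=5: ACACC vs ACACC ✓; k=6: AACACC vs ACACCC ✗; k=7: AAACACC vs ACACCCT ✗; k=8: TAAACACC vs ACACCCTA ✗.
Only k = 5 is perfect, so the longest perfect 3' overlap is 5.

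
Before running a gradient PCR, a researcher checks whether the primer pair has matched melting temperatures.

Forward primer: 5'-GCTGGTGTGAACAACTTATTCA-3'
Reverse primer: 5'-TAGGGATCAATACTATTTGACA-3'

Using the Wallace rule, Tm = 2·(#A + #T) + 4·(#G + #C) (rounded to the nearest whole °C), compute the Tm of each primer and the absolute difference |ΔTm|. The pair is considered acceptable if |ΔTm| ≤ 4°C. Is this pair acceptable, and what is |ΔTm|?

Forward: A=6 T=7 G=5 C=4 → Tm = 2·13 + 4·9 = 62°C.
Reverse: A=8 T=7 G=4 C=3 → Tm = 2·15 + 4·7 = 58°C.
|ΔTm| = |62 − 58| = 4°C, ≤ 4°C.

|ΔTm| = 4°C; the pair is acceptable.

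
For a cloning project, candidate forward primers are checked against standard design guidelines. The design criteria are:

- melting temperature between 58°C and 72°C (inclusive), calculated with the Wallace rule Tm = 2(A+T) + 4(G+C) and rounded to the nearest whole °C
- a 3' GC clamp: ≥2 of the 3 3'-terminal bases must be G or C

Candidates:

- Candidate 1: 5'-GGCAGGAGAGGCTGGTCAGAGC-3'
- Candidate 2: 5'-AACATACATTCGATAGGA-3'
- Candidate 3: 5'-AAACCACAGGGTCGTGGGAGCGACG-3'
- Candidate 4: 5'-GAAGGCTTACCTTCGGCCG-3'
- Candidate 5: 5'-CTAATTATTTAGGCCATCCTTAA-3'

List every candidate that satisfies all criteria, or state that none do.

Candidate 1 (22 nt, A=5 T=2 G=11 C=4): Tm = 2·7 + 4·15 = 74°C, outside 58–72°C ✗; 3' end AGC has 2 G/C ✓ — fails.
Candidate 2 (18 nt, A=8 T=4 G=3 C=3): Tm = 2·12 + 4·6 = 48°C, outside 58–72°C ✗; 3' end GGA has 2 G/C ✓ — fails.
Candidate 3 (25 nt, A=7 T=2 G=10 C=6): Tm = 2·9 + 4·16 = 82°C, outside 58–72°C ✗; 3' end ACG has 2 G/C ✓ — fails.
Candidate 4 (19 nt, A=3 T=4 G=6 C=6): Tm = 2·7 + 4·12 = 62°C ✓; 3' end CCG has 3 G/C ✓ — passes.
Candidate 5 (23 nt, A=7 T=9 G=2 C=5): Tm = 2·16 + 4·7 = 60°C ✓; 3' end TAA has 0 G/C, need ≥2 ✗ — fails.

Candidate 4 only.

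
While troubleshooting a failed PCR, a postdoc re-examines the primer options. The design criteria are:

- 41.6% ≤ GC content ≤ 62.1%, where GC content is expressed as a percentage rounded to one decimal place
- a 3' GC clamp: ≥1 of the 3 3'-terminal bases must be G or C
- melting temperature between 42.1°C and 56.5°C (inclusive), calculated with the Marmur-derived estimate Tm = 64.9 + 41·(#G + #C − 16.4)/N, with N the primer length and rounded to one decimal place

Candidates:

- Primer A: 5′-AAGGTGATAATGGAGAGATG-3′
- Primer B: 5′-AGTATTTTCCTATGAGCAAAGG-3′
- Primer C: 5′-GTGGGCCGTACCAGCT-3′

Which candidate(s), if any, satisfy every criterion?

Primer A (20 nt, A=8 T=4 G=8 C=0): GC 8/20 = 40.0%, outside 41.6–62.1% ✗; 3' end ATG has 1 G/C ✓; Tm = 64.9 + 41·(8 − 16.4)/20 = 47.7°C ✓ — fails.
Primer B (22 nt, A=7 T=7 G=5 C=3): GC 8/22 = 36.4%, outside 41.6–62.1% ✗; 3' end AGG has 2 G/C ✓; Tm = 64.9 + 41·(8 − 16.4)/22 = 49.2°C ✓ — fails.
Primer C (16 nt, A=2 T=3 G=6 C=5): GC 11/16 = 68.8%, outside 41.6–62.1% ✗; 3' end GCT has 2 G/C ✓; Tm = 64.9 + 41·(11 − 16.4)/16 = 51.1°C ✓ — fails.

None of the candidates satisfy all criteria.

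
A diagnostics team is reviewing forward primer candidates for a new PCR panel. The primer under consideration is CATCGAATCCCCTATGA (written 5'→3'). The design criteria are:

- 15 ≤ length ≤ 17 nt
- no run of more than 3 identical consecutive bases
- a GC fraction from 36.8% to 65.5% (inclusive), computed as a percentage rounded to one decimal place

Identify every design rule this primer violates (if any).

Fails: homopolymer run.

Base counts: A=5, T=4, G=2, C=6 (length 17).
length: length 17 ✓
homopolymer run: longest run = 4, exceeds 3 ✗
GC content: GC 8/17 = 47.1% ✓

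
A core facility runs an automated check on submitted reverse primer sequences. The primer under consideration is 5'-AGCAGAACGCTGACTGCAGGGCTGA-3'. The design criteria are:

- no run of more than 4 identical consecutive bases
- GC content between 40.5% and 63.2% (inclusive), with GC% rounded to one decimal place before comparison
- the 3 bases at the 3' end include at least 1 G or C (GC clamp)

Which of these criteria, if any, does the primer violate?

Meets all criteria.

Base counts: A=7, T=3, G=9, C=6 (length 25).
homopolymer run: longest run = 3 ✓
GC content: GC 15/25 = 60.0% ✓
GC clamp: 3' end TGA has 1 G/C ✓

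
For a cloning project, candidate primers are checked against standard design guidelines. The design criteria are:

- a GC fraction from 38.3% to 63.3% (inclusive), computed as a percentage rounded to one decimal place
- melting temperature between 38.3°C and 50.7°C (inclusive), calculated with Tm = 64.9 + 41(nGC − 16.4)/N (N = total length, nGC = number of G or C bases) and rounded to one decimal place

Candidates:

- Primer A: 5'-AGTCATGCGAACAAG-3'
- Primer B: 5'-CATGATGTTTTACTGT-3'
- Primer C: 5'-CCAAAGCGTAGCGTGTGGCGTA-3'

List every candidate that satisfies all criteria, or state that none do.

Primer A (15 nt, A=6 T=2 G=4 C=3): GC 7/15 = 46.7% ✓; Tm = 64.9 + 41·(7 − 16.4)/15 = 39.2°C ✓ — passes.
Primer B (16 nt, A=3 T=8 G=3 C=2): GC 5/16 = 31.3%, outside 38.3–63.3% ✗; Tm = 64.9 + 41·(5 − 16.4)/16 = 35.7°C, outside 38.3–50.7°C ✗ — fails.
Primer C (22 nt, A=5 T=4 G=8 C=5): GC 13/22 = 59.1% ✓; Tm = 64.9 + 41·(13 − 16.4)/22 = 58.6°C, outside 38.3–50.7°C ✗ — fails.

Primer A only.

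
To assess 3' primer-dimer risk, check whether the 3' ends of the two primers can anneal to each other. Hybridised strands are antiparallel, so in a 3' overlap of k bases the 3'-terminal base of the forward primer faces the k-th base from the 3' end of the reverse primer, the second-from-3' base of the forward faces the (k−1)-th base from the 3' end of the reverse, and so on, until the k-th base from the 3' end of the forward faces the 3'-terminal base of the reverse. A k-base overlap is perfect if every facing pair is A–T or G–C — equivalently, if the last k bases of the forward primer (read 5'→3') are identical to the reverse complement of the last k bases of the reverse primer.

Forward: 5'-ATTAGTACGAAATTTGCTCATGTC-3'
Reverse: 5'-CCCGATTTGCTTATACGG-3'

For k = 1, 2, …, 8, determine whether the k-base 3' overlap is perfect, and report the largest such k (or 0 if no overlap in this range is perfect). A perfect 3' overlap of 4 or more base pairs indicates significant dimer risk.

Longest perfect overlap: 1 complementary base pair; below the dimer-risk threshold (threshold 4).

Last 8 bases (5'→3') — forward …CTCATGTC, reverse …TTATACGG.
Reverse complement of the reverse primer's last 8 bases: CCGTATAA; its first k bases are the reverse complement of the reverse primer's last k bases, so a perfect k-base overlap needs the forward primer's last k bases to equal them.
Comparing (forward last k vs required): k=1: C vs C ✓; k=2: TC vs CC ✗; k=3: GTC vs CCG ✗; k=4: TGTC vs CCGT ✗; k=5: ATGTC vs CCGTA ✗; k=6: CATGTC vs CCGTAT ✗; k=7: TCATGTC vs CCGTATA ✗; k=8: CTCATGTC vs CCGTATAA ✗.
Only k = 1 is perfect, so the longest perfect 3' overlap is 1.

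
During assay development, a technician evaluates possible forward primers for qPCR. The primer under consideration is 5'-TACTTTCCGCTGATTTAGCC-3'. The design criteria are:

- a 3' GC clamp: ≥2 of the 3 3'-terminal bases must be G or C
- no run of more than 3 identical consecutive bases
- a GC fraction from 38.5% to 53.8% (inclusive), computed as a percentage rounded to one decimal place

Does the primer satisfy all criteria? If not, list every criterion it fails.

Meets all criteria.

Base counts: A=3, T=8, G=3, C=6 (length 20).
GC clamp: 3' end GCC has 3 G/C ✓
homopolymer run: longest run = 3 ✓
GC content: GC 9/20 = 45.0% ✓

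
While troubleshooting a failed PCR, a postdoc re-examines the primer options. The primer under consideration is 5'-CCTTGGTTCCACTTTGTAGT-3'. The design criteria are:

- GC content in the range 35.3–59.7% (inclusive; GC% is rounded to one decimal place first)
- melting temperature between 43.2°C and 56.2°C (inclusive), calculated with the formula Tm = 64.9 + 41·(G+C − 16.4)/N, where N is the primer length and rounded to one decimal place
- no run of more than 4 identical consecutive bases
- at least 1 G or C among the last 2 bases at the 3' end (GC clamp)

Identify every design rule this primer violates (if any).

Base counts: A=2, T=9, G=4, C=5 (length 20).
GC content: GC 9/20 = 45.0% ✓
Tm: Tm = 64.9 + 41·(9 − 16.4)/20 = 49.7°C ✓
homopolymer run: longest run = 3 ✓
GC clamp: 3' end GT has 1 G/C ✓

Meets all criteria.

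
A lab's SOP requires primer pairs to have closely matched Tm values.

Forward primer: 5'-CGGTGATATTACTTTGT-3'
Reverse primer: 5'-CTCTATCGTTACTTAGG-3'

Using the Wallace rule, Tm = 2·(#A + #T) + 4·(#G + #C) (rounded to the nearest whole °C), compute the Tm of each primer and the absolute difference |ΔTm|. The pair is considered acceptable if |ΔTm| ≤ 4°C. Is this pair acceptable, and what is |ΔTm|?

Forward: A=3 T=8 G=4 C=2 → Tm = 2·11 + 4·6 = 46°C.
Reverse: A=3 T=7 G=3 C=4 → Tm = 2·10 + 4·7 = 48°C.
|ΔTm| = |46 − 48| = 2°C, ≤ 4°C.

|ΔTm| = 2°C; the pair is acceptable.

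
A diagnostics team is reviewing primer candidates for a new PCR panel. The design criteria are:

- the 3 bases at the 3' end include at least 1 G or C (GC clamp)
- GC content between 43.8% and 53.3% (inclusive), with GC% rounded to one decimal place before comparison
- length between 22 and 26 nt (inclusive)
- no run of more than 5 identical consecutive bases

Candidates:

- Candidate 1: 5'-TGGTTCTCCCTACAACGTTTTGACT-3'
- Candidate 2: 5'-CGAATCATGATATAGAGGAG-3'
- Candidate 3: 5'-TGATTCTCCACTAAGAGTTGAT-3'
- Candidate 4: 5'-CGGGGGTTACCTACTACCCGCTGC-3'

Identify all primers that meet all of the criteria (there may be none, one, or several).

Candidate 1 only.

Candidate 1 (25 nt, A=4 T=10 G=4 C=7): 3' end ACT has 1 G/C ✓; GC 11/25 = 44.0% ✓; length 25 ✓; longest run = 4 ✓ — passes.
Candidate 2 (20 nt, A=8 T=4 G=6 C=2): 3' end GAG has 2 G/C ✓; GC 8/20 = 40.0%, outside 43.8–53.3% ✗; length 20, outside 22–26 ✗; longest run = 2 ✓ — fails.
Candidate 3 (22 nt, A=6 T=8 G=4 C=4): 3' end GAT has 1 G/C ✓; GC 8/22 = 36.4%, outside 43.8–53.3% ✗; length 22 ✓; longest run = 2 ✓ — fails.
Candidate 4 (24 nt, A=3 T=5 G=7 C=9): 3' end TGC has 2 G/C ✓; GC 16/24 = 66.7%, outside 43.8–53.3% ✗; length 24 ✓; longest run = 5 ✓ — fails.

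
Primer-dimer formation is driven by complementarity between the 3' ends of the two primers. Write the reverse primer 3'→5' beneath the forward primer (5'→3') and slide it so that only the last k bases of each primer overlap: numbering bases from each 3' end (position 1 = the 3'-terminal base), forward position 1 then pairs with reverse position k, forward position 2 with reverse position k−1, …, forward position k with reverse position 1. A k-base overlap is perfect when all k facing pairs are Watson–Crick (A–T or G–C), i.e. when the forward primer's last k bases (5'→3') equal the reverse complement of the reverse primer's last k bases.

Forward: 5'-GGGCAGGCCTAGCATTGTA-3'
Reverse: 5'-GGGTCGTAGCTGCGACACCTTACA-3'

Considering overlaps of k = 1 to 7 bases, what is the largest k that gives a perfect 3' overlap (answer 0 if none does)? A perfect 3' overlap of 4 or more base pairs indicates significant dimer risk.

Longest perfect overlap: 4 complementary base pairs; significant dimer risk (threshold 4).

Last 7 bases (5'→3') — forward …CATTGTA, reverse …CCTTACA.
Reverse complement of the reverse primer's last 7 bases: TGTAAGG; its first k bases are the reverse complement of the reverse primer's last k bases, so a perfect k-base overlap needs the forward primer's last k bases to equal them.
Comparing (forward last k vs required): k=1: A vs T ✗; k=2: TA vs TG ✗; k=3: GTA vs TGT ✗; k=4: TGTA vs TGTA ✓; k=5: TTGTA vs TGTAA ✗; k=6: ATTGTA vs TGTAAG ✗; k=7: CATTGTA vs TGTAAGG ✗.
Only k = 4 is perfect, so the longest perfect 3' overlap is 4.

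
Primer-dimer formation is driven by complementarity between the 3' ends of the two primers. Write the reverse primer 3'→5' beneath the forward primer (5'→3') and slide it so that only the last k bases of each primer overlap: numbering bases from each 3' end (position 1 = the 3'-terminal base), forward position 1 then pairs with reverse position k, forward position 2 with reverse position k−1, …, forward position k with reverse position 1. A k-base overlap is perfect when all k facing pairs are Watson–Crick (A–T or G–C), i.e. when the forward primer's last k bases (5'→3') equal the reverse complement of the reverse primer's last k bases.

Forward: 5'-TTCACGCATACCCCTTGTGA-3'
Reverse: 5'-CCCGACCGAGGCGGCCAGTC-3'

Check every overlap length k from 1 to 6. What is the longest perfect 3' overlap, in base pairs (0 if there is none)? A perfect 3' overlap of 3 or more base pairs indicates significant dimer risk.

Last 6 bases (5'→3') — forward …TTGTGA, reverse …CCAGTC.
Reverse complement of the reverse primer's last 6 bases: GACTGG; its first k bases are the reverse complement of the reverse primer's last k bases, so a perfect k-base overlap needs the forward primer's last k bases to equal them.
Comparing (forward last k vs required): k=1: A vs G ✗; k=2: GA vs GA ✓; k=3: TGA vs GAC ✗; k=4: GTGA vs GACT ✗; k=5: TGTGA vs GACTG ✗; k=6: TTGTGA vs GACTGG ✗.
Only k = 2 is perfect, so the longest perfect 3' overlap is 2.

Longest perfect overlap: 2 complementary base pairs; below the dimer-risk threshold (threshold 3).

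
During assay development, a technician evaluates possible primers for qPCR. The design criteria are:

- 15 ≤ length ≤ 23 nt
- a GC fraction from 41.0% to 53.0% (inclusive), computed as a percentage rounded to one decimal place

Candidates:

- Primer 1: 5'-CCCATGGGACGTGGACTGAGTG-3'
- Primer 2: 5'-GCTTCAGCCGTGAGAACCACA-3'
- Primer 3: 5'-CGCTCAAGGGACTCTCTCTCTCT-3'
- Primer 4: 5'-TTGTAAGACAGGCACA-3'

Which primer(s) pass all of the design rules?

Primer 4 only.

Primer 1 (22 nt, A=4 T=4 G=9 C=5): length 22 ✓; GC 14/22 = 63.6%, outside 41.0–53.0% ✗ — fails.
Primer 2 (21 nt, A=6 T=3 G=5 C=7): length 21 ✓; GC 12/21 = 57.1%, outside 41.0–53.0% ✗ — fails.
Primer 3 (23 nt, A=3 T=7 G=4 C=9): length 23 ✓; GC 13/23 = 56.5%, outside 41.0–53.0% ✗ — fails.
Primer 4 (16 nt, A=6 T=3 G=4 C=3): length 16 ✓; GC 7/16 = 43.8% ✓ — passes.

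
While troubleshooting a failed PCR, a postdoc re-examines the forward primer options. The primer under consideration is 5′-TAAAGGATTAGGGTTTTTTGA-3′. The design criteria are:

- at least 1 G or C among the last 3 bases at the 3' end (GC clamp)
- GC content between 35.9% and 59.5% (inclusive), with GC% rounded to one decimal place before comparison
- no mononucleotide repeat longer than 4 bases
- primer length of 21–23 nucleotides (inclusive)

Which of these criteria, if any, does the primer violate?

Fails: GC content, homopolymer run.

Base counts: A=6, T=9, G=6, C=0 (length 21).
GC clamp: 3' end TGA has 1 G/C ✓
GC content: GC 6/21 = 28.6%, outside 35.9–59.5% ✗
homopolymer run: longest run = 6, exceeds 4 ✗
length: length 21 ✓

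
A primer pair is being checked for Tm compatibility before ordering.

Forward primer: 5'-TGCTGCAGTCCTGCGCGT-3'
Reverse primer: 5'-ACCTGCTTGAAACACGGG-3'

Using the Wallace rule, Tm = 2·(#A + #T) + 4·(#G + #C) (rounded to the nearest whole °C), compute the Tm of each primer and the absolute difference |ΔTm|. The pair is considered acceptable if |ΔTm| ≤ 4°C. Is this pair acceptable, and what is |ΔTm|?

Forward: A=1 T=5 G=6 C=6 → Tm = 2·6 + 4·12 = 60°C.
Reverse: A=5 T=3 G=5 C=5 → Tm = 2·8 + 4·10 = 56°C.
|ΔTm| = |60 − 56| = 4°C, ≤ 4°C.

|ΔTm| = 4°C; the pair is acceptable.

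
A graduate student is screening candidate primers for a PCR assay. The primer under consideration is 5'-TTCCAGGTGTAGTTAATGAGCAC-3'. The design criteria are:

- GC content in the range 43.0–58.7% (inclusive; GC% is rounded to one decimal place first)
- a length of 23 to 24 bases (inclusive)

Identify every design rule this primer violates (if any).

Base counts: A=6, T=7, G=6, C=4 (length 23).
GC content: GC 10/23 = 43.5% ✓
length: length 23 ✓

Meets all criteria.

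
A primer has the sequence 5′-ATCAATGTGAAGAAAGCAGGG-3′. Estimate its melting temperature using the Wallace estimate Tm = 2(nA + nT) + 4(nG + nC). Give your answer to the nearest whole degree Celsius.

Base counts: A=9, T=3, G=7, C=2 (length 21).
Tm = 2·(9+3) + 4·(7+2) = 2·12 + 4·9 = 24 + 36 = 60°C.

60°C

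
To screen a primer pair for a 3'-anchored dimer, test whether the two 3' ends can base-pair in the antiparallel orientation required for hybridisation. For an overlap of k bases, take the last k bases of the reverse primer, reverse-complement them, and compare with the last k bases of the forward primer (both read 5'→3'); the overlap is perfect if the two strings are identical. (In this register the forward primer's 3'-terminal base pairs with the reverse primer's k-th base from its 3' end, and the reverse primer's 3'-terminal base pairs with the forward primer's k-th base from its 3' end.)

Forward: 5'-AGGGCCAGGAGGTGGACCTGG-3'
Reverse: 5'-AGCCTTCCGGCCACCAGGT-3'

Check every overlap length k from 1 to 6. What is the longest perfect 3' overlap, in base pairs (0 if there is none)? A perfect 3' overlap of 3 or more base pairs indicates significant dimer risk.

Longest perfect overlap: 6 complementary base pairs; significant dimer risk (threshold 3).

Last 6 bases (5'→3') — forward …ACCTGG, reverse …CCAGGT.
Reverse complement of the reverse primer's last 6 bases: ACCTGG; its first k bases are the reverse complement of the reverse primer's last k bases, so a perfect k-base overlap needs the forward primer's last k bases to equal them.
Comparing (forward last k vs required): k=1: G vs A ✗; k=2: GG vs AC ✗; k=3: TGG vs ACC ✗; k=4: CTGG vs ACCT ✗; k=5: CCTGG vs ACCTG ✗; k=6: ACCTGG vs ACCTGG ✓.
Only k = 6 is perfect, so the longest perfect 3' overlap is 6.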